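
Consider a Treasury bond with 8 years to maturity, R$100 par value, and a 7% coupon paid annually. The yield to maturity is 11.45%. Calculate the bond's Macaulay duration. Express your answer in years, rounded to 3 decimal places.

6.141 years

Periodic yield y = 0.1145. Discount each cash flow and weight by its year:
  t   CF        PV=CF/(1+0.1145)^t    t·PV
  1         7.00         6.2808         6.2808
  2         7.00         5.6356        11.2711
  3         7.00         5.0566        15.1698
  4         7.00         4.5371        18.1484
  5         7.00         4.0710        20.3548
  6         7.00         3.6527        21.9164
  7         7.00         3.2775        22.9422
  8       107.00        44.9514       359.6112
  Σ                     77.4627       475.6948
Price P = Σ PV = 77.4627.
Macaulay duration = Σ(t·PV) / P = 475.6948 / 77.4627 = 6.14096 years.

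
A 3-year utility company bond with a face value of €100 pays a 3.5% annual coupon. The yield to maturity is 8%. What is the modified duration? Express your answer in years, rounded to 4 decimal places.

2.6785 years

Periodic yield y = 0.08. First find Macaulay duration:
  t   CF        PV=CF/(1+0.08)^t    t·PV
  1         3.50         3.2407         3.2407
  2         3.50         3.0007         6.0014
  3       103.50        82.1616       246.4849
  Σ                     88.4031       255.7270
P = 88.4031; Macaulay duration = 255.7270 / 88.4031 = 2.89274 years.
Modified duration = D_Mac / (1 + y) = 2.89274 / 1.08 = 2.67846 years.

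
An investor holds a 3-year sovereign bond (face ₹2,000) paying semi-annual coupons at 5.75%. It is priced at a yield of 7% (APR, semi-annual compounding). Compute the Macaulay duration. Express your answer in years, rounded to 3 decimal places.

2.794 years

Periodic yield y = 0.035. Discount each cash flow and weight by its period:
  t   CF        PV=CF/(1+0.035)^t    t·PV
  1        57.50        55.5556        55.5556
  2        57.50        53.6769       107.3537
  3        57.50        51.8617       155.5851
  4        57.50        50.1079       200.4317
  5        57.50        48.4135       242.0673
  6     2,057.50     1,673.7776    10,042.6655
  Σ                  1,933.3931    10,803.6589
Price P = Σ PV = 1,933.3931.
Macaulay duration = Σ(t·PV) / P = 10,803.6589 / 1,933.3931 = 5.58793 half-year periods.
In years: 5.58793 / 2 = 2.79396 years.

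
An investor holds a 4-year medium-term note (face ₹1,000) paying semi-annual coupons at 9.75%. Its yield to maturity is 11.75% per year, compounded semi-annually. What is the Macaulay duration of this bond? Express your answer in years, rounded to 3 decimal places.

Periodic yield y = 0.05875. Discount each cash flow and weight by its period:
  t   CF        PV=CF/(1+0.05875)^t    t·PV
  1        48.75        46.0449        46.0449
  2        48.75        43.4898        86.9797
  3        48.75        41.0766       123.2298
  4        48.75        38.7972       155.1890
  5        48.75        36.6444       183.2220
  6        48.75        34.6110       207.6660
  7        48.75        32.6904       228.8330
  8     1,048.75       664.2393     5,313.9146
  Σ                    937.5937     6,345.0789
Price P = Σ PV = 937.5937.
Macaulay duration = Σ(t·PV) / P = 6,345.0789 / 937.5937 = 6.76741 half-year periods.
In years: 6.76741 / 2 = 3.38370 years.

3.384 years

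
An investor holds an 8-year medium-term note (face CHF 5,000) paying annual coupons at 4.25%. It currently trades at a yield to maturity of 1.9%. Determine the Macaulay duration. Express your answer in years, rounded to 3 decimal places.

Periodic yield y = 0.019. Discount each cash flow and weight by its year:
  t   CF        PV=CF/(1+0.019)^t    t·PV
  1       212.50       208.5378       208.5378
  2       212.50       204.6494       409.2989
  3       212.50       200.8336       602.5008
  4       212.50       197.0889       788.3557
  5       212.50       193.4140       967.0702
  6       212.50       189.8077     1,138.8462
  7       212.50       186.2686     1,303.8802
  8     5,212.50     4,483.8657    35,870.9256
  Σ                  5,864.4658    41,289.4154
Price P = Σ PV = 5,864.4658.
Macaulay duration = Σ(t·PV) / P = 41,289.4154 / 5,864.4658 = 7.04061 years.

7.041 years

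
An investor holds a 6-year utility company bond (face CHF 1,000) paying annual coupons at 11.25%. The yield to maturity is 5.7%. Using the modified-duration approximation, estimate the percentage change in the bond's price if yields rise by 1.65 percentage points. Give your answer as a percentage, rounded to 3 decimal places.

-7.547%

Periodic yield y = 0.057. Modified duration first:
  t   CF        PV=CF/(1+0.057)^t    t·PV
  1       112.50       106.4333       106.4333
  2       112.50       100.6938       201.3875
  3       112.50        95.2637       285.7912
  4       112.50        90.1265       360.5061
  5       112.50        85.2663       426.3317
  6     1,112.50       797.7193     4,786.3158
  Σ                  1,275.5029     6,166.7655
P = 1,275.5029; D_Mac = 4.83477 yrs; D_mod = 4.83477/(1+0.057) = 4.57405 yrs.
ΔP/P ≈ -D_mod · Δy = -4.57405 × (+0.0165) = -0.075472 = -7.5472%.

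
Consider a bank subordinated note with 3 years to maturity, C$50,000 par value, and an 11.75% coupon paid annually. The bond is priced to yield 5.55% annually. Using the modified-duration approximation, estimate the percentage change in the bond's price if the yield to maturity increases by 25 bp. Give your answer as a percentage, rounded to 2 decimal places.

Periodic yield y = 0.0555. Modified duration first:
  t   CF        PV=CF/(1+0.0555)^t    t·PV
  1     5,875.00     5,566.0824     5,566.0824
  2     5,875.00     5,273.4083    10,546.8165
  3    55,875.00    47,516.3227   142,548.9681
  Σ                 58,355.8134   158,661.8671
P = 58,355.8134; D_Mac = 2.71887 yrs; D_mod = 2.71887/(1+0.0555) = 2.57591 yrs.
ΔP/P ≈ -D_mod · Δy = -2.57591 × (+0.0025) = -0.006440 = -0.6440%.

-0.64%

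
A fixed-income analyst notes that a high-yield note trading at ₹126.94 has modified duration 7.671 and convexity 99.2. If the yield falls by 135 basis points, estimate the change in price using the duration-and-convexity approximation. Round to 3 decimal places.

Duration effect: -D_mod·Δy = -7.671 × (-0.0135) = +0.1035585
Convexity effect: ½·C·(Δy)² = 0.5 × 99.2 × (-0.0135)² = +0.0090396
ΔP/P ≈ +0.1035585 + 0.0090396 = +0.1125981
ΔP ≈ 126.94 × (+0.1125981) = +14.293202814.

+₹14.293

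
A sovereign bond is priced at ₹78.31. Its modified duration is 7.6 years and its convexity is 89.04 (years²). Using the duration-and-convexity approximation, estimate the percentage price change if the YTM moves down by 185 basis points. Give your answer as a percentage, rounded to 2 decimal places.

+15.58%

Duration effect: -D_mod·Δy = -7.6 × (-0.0185) = +0.140600
Convexity effect: ½·C·(Δy)² = 0.5 × 89.04 × (-0.0185)² = +0.01523697
ΔP/P ≈ +0.140600 + 0.01523697 = +0.15583697
= +15.583697%.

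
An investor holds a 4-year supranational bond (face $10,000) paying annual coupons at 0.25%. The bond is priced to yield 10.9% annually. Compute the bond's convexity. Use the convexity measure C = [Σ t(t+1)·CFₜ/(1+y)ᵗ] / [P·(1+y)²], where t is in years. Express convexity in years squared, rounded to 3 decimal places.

16.160

With y = 0.109:
  t   CF        PV=CF/(1+0.109)^t    t·PV        t(t+1)·PV
  1        25.00        22.5428        22.5428          45.0857
  2        25.00        20.3272        40.6543         121.9630
  3        25.00        18.3293        54.9878         219.9513
  4    10,025.00     6,627.6291    26,510.5164     132,552.5822
  Σ                  6,688.8284    26,628.7014     132,939.5822
P = 6,688.8284.
Convexity = Σ t(t+1)·PV / [P·(1+y)²] = 132,939.5822 / (6,688.8284 × 1.229881) = 16.15999.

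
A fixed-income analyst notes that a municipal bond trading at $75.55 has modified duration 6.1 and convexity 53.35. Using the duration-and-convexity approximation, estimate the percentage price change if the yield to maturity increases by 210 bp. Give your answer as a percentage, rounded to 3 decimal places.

-11.634%

Duration effect: -D_mod·Δy = -6.1 × (+0.021) = -0.128100
Convexity effect: ½·C·(Δy)² = 0.5 × 53.35 × (0.021)² = +0.011763675
ΔP/P ≈ -0.128100 + 0.011763675 = -0.116336325
= -11.6336325%.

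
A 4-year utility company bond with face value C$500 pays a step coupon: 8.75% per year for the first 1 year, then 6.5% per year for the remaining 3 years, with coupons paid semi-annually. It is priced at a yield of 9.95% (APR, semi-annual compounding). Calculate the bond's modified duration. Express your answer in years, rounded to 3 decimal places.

Periodic yield y = 0.04975. First find Macaulay duration:
  t   CF        PV=CF/(1+0.04975)^t    t·PV
  1       21.875        20.8383        20.8383
  2       21.875        19.8507        39.7014
  3       16.250        14.0474        42.1422
  4       16.250        13.3817        53.5266
  5       16.250        12.7475        63.7373
  6       16.250        12.1433        72.8600
  7       16.250        11.5678        80.9749
  8      516.250       350.0846     2,800.6767
  Σ                    454.6613     3,174.4575
P = 454.6613; Macaulay duration = 3,174.4575 / 454.6613 = 6.98203 half-year periods = 3.49101 years.
Modified duration = D_Mac / (1 + y) = 3.49101 / 1.04975 = 3.32557 years.

3.326 years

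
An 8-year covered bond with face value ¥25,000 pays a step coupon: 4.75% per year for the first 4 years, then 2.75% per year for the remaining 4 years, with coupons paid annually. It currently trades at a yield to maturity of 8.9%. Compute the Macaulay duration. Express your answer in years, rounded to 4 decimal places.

6.6636 years

Periodic yield y = 0.089. Discount each cash flow and weight by its year:
  t   CF        PV=CF/(1+0.089)^t    t·PV
  1     1,187.50     1,090.4500     1,090.4500
  2     1,187.50     1,001.3315     2,002.6629
  3     1,187.50       919.4963     2,758.4889
  4     1,187.50       844.3492     3,377.3968
  5       687.50       448.8832     2,244.4158
  6       687.50       412.1976     2,473.1854
  7       687.50       378.5102     2,649.5711
  8    25,687.50    12,986.6998   103,893.5983
  Σ                 18,081.9176   120,489.7692
Price P = Σ PV = 18,081.9176.
Macaulay duration = Σ(t·PV) / P = 120,489.7692 / 18,081.9176 = 6.66355 years.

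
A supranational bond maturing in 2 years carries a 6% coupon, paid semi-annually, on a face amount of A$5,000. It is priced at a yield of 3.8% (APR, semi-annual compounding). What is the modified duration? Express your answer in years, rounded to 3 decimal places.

Periodic yield y = 0.019. First find Macaulay duration:
  t   CF        PV=CF/(1+0.019)^t    t·PV
  1       150.00       147.2031       147.2031
  2       150.00       144.4584       288.9169
  3       150.00       141.7649       425.2947
  4     5,150.00     4,776.5078    19,106.0313
  Σ                  5,209.9343    19,967.4460
P = 5,209.9343; Macaulay duration = 19,967.4460 / 5,209.9343 = 3.83257 half-year periods = 1.91629 years.
Modified duration = D_Mac / (1 + y) = 1.91629 / 1.019 = 1.88056 years.

1.881 years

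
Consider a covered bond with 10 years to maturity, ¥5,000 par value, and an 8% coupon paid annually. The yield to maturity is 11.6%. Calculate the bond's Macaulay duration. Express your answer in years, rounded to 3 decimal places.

6.879 years

Periodic yield y = 0.116. Discount each cash flow and weight by its year:
  t   CF        PV=CF/(1+0.116)^t    t·PV
  1       400.00       358.4229       358.4229
  2       400.00       321.1675       642.3350
  3       400.00       287.7845       863.3535
  4       400.00       257.8714     1,031.4857
  5       400.00       231.0676     1,155.3379
  6       400.00       207.0498     1,242.2988
  7       400.00       185.5285     1,298.6995
  8       400.00       166.2442     1,329.9534
  9       400.00       148.9643     1,340.6788
  10    5,400.00     1,801.9877    18,019.8766
  Σ                  3,966.0884    27,282.4422
Price P = Σ PV = 3,966.0884.
Macaulay duration = Σ(t·PV) / P = 27,282.4422 / 3,966.0884 = 6.87893 years.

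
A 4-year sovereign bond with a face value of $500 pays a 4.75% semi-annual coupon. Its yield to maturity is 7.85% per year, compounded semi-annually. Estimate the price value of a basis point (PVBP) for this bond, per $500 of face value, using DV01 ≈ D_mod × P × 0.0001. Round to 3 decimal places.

$0.158

Periodic yield y = 0.03925.
  t   CF        PV=CF/(1+0.03925)^t    t·PV
  1       11.875        11.4265        11.4265
  2       11.875        10.9950        21.9899
  3       11.875        10.5797        31.7391
  4       11.875        10.1801        40.7205
  5       11.875         9.7957        48.9783
  6       11.875         9.4257        56.5542
  7       11.875         9.0697        63.4880
  8      511.875       376.1869     3,009.4951
  Σ                    447.6593     3,284.3916
P = 447.6593; D_Mac = 7.33681 half-year periods = 3.66841 yrs; D_mod = 3.52986 yrs.
DV01 ≈ 3.52986 × 447.6593 × 0.0001 = 0.158017.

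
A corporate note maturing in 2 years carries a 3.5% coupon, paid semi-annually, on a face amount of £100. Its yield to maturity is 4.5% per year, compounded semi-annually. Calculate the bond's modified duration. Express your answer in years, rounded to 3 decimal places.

1.906 years

Periodic yield y = 0.0225. First find Macaulay duration:
  t   CF        PV=CF/(1+0.0225)^t    t·PV
  1         1.75         1.7115         1.7115
  2         1.75         1.6738         3.3477
  3         1.75         1.6370         4.9110
  4       101.75        93.0853       372.3412
  Σ                     98.1076       382.3114
P = 98.1076; Macaulay duration = 382.3114 / 98.1076 = 3.89686 half-year periods = 1.94843 years.
Modified duration = D_Mac / (1 + y) = 1.94843 / 1.0225 = 1.90555 years.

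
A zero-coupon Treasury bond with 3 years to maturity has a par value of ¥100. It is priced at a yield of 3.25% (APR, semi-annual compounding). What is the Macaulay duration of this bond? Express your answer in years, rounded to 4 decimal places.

A zero-coupon bond has a single cash flow at maturity, so its Macaulay duration equals its maturity: 3 years.
(Equivalently: 6 semi-annual periods ÷ 2 = 3 years.)

3.0000 years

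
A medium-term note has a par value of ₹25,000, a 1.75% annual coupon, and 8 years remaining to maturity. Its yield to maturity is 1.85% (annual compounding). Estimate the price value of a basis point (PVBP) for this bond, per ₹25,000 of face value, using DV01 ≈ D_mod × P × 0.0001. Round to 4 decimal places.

Periodic yield y = 0.0185.
  t   CF        PV=CF/(1+0.0185)^t    t·PV
  1       437.50       429.5533       429.5533
  2       437.50       421.7509       843.5017
  3       437.50       414.0902     1,242.2706
  4       437.50       406.5687     1,626.2747
  5       437.50       399.1838     1,995.9189
  6       437.50       391.9330     2,351.5981
  7       437.50       384.8140     2,693.6978
  8    25,437.50    21,967.7795   175,742.2357
  Σ                 24,815.6733   186,925.0508
P = 24,815.6733; D_Mac = 7.53254 yrs; D_mod = 7.39572 yrs.
DV01 ≈ 7.39572 × 24,815.6733 × 0.0001 = 18.352975.

₹18.3530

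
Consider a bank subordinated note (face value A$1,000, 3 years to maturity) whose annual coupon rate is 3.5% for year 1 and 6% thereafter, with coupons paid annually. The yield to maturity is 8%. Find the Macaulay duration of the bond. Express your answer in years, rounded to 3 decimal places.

2.874 years

Periodic yield y = 0.08. Discount each cash flow and weight by its year:
  t   CF        PV=CF/(1+0.08)^t    t·PV
  1        35.00        32.4074        32.4074
  2        60.00        51.4403       102.8807
  3     1,060.00       841.4622     2,524.3865
  Σ                    925.3099     2,659.6746
Price P = Σ PV = 925.3099.
Macaulay duration = Σ(t·PV) / P = 2,659.6746 / 925.3099 = 2.87436 years.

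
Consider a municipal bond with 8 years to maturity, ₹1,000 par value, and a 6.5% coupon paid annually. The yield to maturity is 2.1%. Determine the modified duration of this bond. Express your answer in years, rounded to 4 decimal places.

6.5667 years

Periodic yield y = 0.021. First find Macaulay duration:
  t   CF        PV=CF/(1+0.021)^t    t·PV
  1        65.00        63.6631        63.6631
  2        65.00        62.3536       124.7073
  3        65.00        61.0712       183.2135
  4        65.00        59.8150       239.2602
  5        65.00        58.5848       292.9238
  6        65.00        57.3798       344.2787
  7        65.00        56.1996       393.3971
  8     1,065.00       901.8694     7,214.9555
  Σ                  1,320.9365     8,856.3991
P = 1,320.9365; Macaulay duration = 8,856.3991 / 1,320.9365 = 6.70464 years.
Modified duration = D_Mac / (1 + y) = 6.70464 / 1.021 = 6.56674 years.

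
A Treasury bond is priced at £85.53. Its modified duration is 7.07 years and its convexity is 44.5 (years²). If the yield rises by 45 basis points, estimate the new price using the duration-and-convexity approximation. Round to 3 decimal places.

£82.847

Duration effect: -D_mod·Δy = -7.07 × (+0.0045) = -0.031815
Convexity effect: ½·C·(Δy)² = 0.5 × 44.5 × (0.0045)² = +0.0004505625
ΔP/P ≈ -0.031815 + 0.0004505625 = -0.0313644375
New price ≈ 85.53 × (1 - 0.0313644375) = 82.847399660625.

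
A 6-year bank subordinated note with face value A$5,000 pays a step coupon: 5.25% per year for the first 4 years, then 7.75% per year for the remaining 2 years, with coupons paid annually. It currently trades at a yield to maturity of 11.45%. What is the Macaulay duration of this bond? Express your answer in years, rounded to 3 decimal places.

Periodic yield y = 0.1145. Discount each cash flow and weight by its year:
  t   CF        PV=CF/(1+0.1145)^t    t·PV
  1       262.50       235.5316       235.5316
  2       262.50       211.3339       422.6678
  3       262.50       189.6222       568.8665
  4       262.50       170.1410       680.5641
  5       387.50       225.3572     1,126.7858
  6     5,387.50     2,811.2978    16,867.7865
  Σ                  3,843.2836    19,902.2023
Price P = Σ PV = 3,843.2836.
Macaulay duration = Σ(t·PV) / P = 19,902.2023 / 3,843.2836 = 5.17844 years.

5.178 years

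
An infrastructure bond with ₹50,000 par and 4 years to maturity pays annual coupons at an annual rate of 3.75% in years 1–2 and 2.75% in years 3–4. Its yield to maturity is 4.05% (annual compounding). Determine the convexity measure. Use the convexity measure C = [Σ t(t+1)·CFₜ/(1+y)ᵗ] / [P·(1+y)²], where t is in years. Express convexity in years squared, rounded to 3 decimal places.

With y = 0.0405:
  t   CF        PV=CF/(1+0.0405)^t    t·PV        t(t+1)·PV
  1     1,875.00     1,802.0183     1,802.0183       3,604.0365
  2     1,875.00     1,731.8772     3,463.7545      10,391.2634
  3     1,375.00     1,220.6087     3,661.8260      14,647.3038
  4    51,375.00    43,831.2137   175,324.8548     876,624.2742
  Σ                 48,585.7179   184,252.4535     905,266.8780
P = 48,585.7179.
Convexity = Σ t(t+1)·PV / [P·(1+y)²] = 905,266.8780 / (48,585.7179 × 1.082640) = 17.21012.

17.210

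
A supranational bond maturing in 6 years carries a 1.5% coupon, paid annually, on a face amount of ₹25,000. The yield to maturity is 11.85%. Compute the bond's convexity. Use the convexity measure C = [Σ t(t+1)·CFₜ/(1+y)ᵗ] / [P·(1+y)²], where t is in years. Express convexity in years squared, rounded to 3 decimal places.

With y = 0.1185:
  t   CF        PV=CF/(1+0.1185)^t    t·PV        t(t+1)·PV
  1       375.00       335.2705       335.2705         670.5409
  2       375.00       299.7501       599.5001       1,798.5004
  3       375.00       267.9929       803.9787       3,215.9149
  4       375.00       239.6003       958.4011       4,792.0055
  5       375.00       214.2157     1,071.0786       6,426.4714
  6    25,375.00    12,959.5559    77,757.3356     544,301.3491
  Σ                 14,316.3853    81,525.5646     561,204.7822
P = 14,316.3853.
Convexity = Σ t(t+1)·PV / [P·(1+y)²] = 561,204.7822 / (14,316.3853 × 1.251042) = 31.33401.

31.334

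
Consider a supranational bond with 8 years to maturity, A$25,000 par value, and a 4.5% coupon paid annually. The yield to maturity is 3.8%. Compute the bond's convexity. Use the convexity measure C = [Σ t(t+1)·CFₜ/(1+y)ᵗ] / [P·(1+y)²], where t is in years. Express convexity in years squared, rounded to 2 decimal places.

With y = 0.038:
  t   CF        PV=CF/(1+0.038)^t    t·PV        t(t+1)·PV
  1     1,125.00     1,083.8150     1,083.8150       2,167.6301
  2     1,125.00     1,044.1378     2,088.2756       6,264.8268
  3     1,125.00     1,005.9131     3,017.7393      12,070.9571
  4     1,125.00       969.0878     3,876.3510      19,381.7552
  5     1,125.00       933.6106     4,668.0528      28,008.3168
  6     1,125.00       899.4321     5,396.5928      37,776.1498
  7     1,125.00       866.5049     6,065.5346      48,524.2772
  8    26,125.00    19,385.5207   155,084.1657   1,395,757.4912
  Σ                 26,188.0220   181,280.5269   1,549,951.4041
P = 26,188.0220.
Convexity = Σ t(t+1)·PV / [P·(1+y)²] = 1,549,951.4041 / (26,188.0220 × 1.077444) = 54.93140.

54.93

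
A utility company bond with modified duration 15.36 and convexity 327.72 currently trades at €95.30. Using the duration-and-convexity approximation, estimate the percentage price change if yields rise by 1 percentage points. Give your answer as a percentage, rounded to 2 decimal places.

-13.72%

Duration effect: -D_mod·Δy = -15.36 × (+0.01) = -0.153600
Convexity effect: ½·C·(Δy)² = 0.5 × 327.72 × (0.01)² = +0.0163860
ΔP/P ≈ -0.153600 + 0.0163860 = -0.137214
= -13.7214%.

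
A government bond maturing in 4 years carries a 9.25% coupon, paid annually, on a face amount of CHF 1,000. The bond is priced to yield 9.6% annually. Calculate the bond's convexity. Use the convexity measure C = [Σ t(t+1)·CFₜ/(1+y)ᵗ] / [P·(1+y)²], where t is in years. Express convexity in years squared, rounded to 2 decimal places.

13.99

With y = 0.096:
  t   CF        PV=CF/(1+0.096)^t    t·PV        t(t+1)·PV
  1        92.50        84.3978        84.3978         168.7956
  2        92.50        77.0053       154.0106         462.0318
  3        92.50        70.2603       210.7809         843.1237
  4     1,092.50       757.1453     3,028.5812      15,142.9059
  Σ                    988.8087     3,477.7705      16,616.8571
P = 988.8087.
Convexity = Σ t(t+1)·PV / [P·(1+y)²] = 16,616.8571 / (988.8087 × 1.201216) = 13.98993.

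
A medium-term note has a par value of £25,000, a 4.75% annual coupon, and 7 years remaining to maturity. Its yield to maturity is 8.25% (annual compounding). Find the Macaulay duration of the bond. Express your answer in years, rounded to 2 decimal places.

Periodic yield y = 0.0825. Discount each cash flow and weight by its year:
  t   CF        PV=CF/(1+0.0825)^t    t·PV
  1     1,187.50     1,096.9977     1,096.9977
  2     1,187.50     1,013.3928     2,026.7856
  3     1,187.50       936.1596     2,808.4789
  4     1,187.50       864.8126     3,459.2503
  5     1,187.50       798.9031     3,994.5154
  6     1,187.50       738.0167     4,428.1002
  7    26,187.50    15,034.8363   105,243.8544
  Σ                 20,483.1188   123,057.9824
Price P = Σ PV = 20,483.1188.
Macaulay duration = Σ(t·PV) / P = 123,057.9824 / 20,483.1188 = 6.00778 years.

6.01 years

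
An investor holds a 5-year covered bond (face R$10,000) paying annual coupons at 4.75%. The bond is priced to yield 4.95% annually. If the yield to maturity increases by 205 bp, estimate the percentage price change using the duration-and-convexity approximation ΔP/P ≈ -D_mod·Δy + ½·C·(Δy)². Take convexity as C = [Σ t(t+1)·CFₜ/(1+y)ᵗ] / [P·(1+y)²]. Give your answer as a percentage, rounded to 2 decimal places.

-8.41%

With y = 0.0495:
  t   CF        PV=CF/(1+0.0495)^t    t·PV        t(t+1)·PV
  1       475.00       452.5965       452.5965         905.1929
  2       475.00       431.2496       862.4992       2,587.4977
  3       475.00       410.9096     1,232.7288       4,930.9151
  4       475.00       391.5289     1,566.1156       7,830.5782
  5    10,475.00     8,227.0061    41,135.0303     246,810.1817
  Σ                  9,913.2907    45,248.9704     263,064.3657
P = 9,913.2907; D_Mac = 4.56448 yrs; D_mod = 4.34919 yrs; C = 24.09236.
Duration effect: -4.34919 × (+0.0205) = -0.089158
Convexity effect: 0.5 × 24.09236 × (0.0205)² = +0.0050624
ΔP/P ≈ -0.089158 + 0.0050624 = -0.084096 = -8.4096%.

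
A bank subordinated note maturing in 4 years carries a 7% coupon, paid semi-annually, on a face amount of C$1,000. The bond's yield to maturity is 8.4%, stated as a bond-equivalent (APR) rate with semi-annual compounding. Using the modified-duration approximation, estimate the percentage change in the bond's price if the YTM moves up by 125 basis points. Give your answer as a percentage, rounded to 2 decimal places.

Periodic yield y = 0.042. Modified duration first:
  t   CF        PV=CF/(1+0.042)^t    t·PV
  1        35.00        33.5893        33.5893
  2        35.00        32.2354        64.4707
  3        35.00        30.9361        92.8082
  4        35.00        29.6891       118.7564
  5        35.00        28.4924       142.4621
  6        35.00        27.3440       164.0639
  7        35.00        26.2418       183.6928
  8     1,035.00       744.7296     5,957.8366
  Σ                    953.2576     6,757.6799
P = 953.2576; D_Mac = 7.08904 half-year periods = 3.54452 yrs; D_mod = 3.54452/(1+0.042) = 3.40165 yrs.
ΔP/P ≈ -D_mod · Δy = -3.40165 × (+0.0125) = -0.042521 = -4.2521%.

-4.25%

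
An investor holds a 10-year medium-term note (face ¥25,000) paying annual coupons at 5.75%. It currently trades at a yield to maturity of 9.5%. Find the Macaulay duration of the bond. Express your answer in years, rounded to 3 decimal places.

Periodic yield y = 0.095. Discount each cash flow and weight by its year:
  t   CF        PV=CF/(1+0.095)^t    t·PV
  1     1,437.50     1,312.7854     1,312.7854
  2     1,437.50     1,198.8908     2,397.7815
  3     1,437.50     1,094.8774     3,284.6322
  4     1,437.50       999.8880     3,999.5522
  5     1,437.50       913.1398     4,565.6988
  6     1,437.50       833.9176     5,003.5056
  7     1,437.50       761.5686     5,330.9801
  8     1,437.50       695.4964     5,563.9714
  9     1,437.50       635.1565     5,716.4089
  10   26,437.50    10,667.9063   106,679.0631
  Σ                 19,113.6268   143,854.3793
Price P = Σ PV = 19,113.6268.
Macaulay duration = Σ(t·PV) / P = 143,854.3793 / 19,113.6268 = 7.52627 years.

7.526 years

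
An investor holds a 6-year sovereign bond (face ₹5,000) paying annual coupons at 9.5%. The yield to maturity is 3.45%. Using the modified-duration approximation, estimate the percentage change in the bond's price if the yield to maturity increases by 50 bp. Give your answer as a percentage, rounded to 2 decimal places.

Periodic yield y = 0.0345. Modified duration first:
  t   CF        PV=CF/(1+0.0345)^t    t·PV
  1       475.00       459.1590       459.1590
  2       475.00       443.8463       887.6926
  3       475.00       429.0443     1,287.1329
  4       475.00       414.7359     1,658.9436
  5       475.00       400.9047     2,004.5234
  6     5,475.00     4,466.8478    26,801.0867
  Σ                  6,614.5380    33,098.5383
P = 6,614.5380; D_Mac = 5.00391 yrs; D_mod = 5.00391/(1+0.0345) = 4.83703 yrs.
ΔP/P ≈ -D_mod · Δy = -4.83703 × (+0.005) = -0.024185 = -2.4185%.

-2.42%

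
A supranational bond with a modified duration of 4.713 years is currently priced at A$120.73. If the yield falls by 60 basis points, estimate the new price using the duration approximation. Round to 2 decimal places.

A$124.14

Duration approximation: ΔP/P ≈ -D_mod · Δy = -4.713 × (-0.006) = +0.028278.
New price ≈ 120.73 × (1 + 0.028278) = 124.14400294.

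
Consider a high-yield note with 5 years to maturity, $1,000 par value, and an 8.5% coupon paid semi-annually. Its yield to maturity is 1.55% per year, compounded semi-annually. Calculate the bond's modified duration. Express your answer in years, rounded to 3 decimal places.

Periodic yield y = 0.00775. First find Macaulay duration:
  t   CF        PV=CF/(1+0.00775)^t    t·PV
  1        42.50        42.1732        42.1732
  2        42.50        41.8488        83.6977
  3        42.50        41.5270       124.5810
  4        42.50        41.2076       164.8305
  5        42.50        40.8907       204.4537
  6        42.50        40.5763       243.4576
  7        42.50        40.2642       281.8495
  8        42.50        39.9546       319.6366
  9        42.50        39.6473       356.8257
  10    1,042.50       965.0460     9,650.4596
  Σ                  1,333.1357    11,471.9650
P = 1,333.1357; Macaulay duration = 11,471.9650 / 1,333.1357 = 8.60525 half-year periods = 4.30262 years.
Modified duration = D_Mac / (1 + y) = 4.30262 / 1.00775 = 4.26954 years.

4.270 years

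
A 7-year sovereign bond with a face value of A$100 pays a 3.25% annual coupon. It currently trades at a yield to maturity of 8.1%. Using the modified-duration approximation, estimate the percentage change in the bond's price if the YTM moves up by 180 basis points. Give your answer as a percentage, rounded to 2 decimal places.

Periodic yield y = 0.081. Modified duration first:
  t   CF        PV=CF/(1+0.081)^t    t·PV
  1         3.25         3.0065         3.0065
  2         3.25         2.7812         5.5624
  3         3.25         2.5728         7.7184
  4         3.25         2.3800         9.5201
  5         3.25         2.2017        11.0084
  6         3.25         2.0367        12.2203
  7       103.25        59.8563       418.9944
  Σ                     74.8352       468.0305
P = 74.8352; D_Mac = 6.25415 yrs; D_mod = 6.25415/(1+0.081) = 5.78552 yrs.
ΔP/P ≈ -D_mod · Δy = -5.78552 × (+0.018) = -0.104139 = -10.4139%.

-10.41%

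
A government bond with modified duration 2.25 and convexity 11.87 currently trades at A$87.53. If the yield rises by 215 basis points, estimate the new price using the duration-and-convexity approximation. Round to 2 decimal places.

Duration effect: -D_mod·Δy = -2.25 × (+0.0215) = -0.048375
Convexity effect: ½·C·(Δy)² = 0.5 × 11.87 × (0.0215)² = +0.00274345375
ΔP/P ≈ -0.048375 + 0.00274345375 = -0.04563154625
New price ≈ 87.53 × (1 - 0.04563154625) = 83.5358707567375.

A$83.54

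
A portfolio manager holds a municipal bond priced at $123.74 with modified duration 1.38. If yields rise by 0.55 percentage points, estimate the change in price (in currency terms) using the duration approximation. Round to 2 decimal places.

Duration approximation: ΔP/P ≈ -D_mod · Δy = -1.38 × (+0.0055) = -0.007590.
ΔP ≈ 123.74 × (-0.007590) = -0.9391866.

-$0.94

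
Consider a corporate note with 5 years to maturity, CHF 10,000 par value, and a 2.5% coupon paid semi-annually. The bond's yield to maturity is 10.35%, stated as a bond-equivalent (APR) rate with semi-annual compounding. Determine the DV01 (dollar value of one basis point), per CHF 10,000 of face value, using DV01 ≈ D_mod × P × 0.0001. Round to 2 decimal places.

CHF 3.10

Periodic yield y = 0.05175.
  t   CF        PV=CF/(1+0.05175)^t    t·PV
  1       125.00       118.8495       118.8495
  2       125.00       113.0017       226.0034
  3       125.00       107.4416       322.3248
  4       125.00       102.1551       408.6203
  5       125.00        97.1287       485.6433
  6       125.00        92.3496       554.0974
  7       125.00        87.8056       614.6394
  8       125.00        83.4853       667.8821
  9       125.00        79.3775       714.3974
  10   10,125.00     6,113.2172    61,132.1718
  Σ                  6,994.8117    65,244.6295
P = 6,994.8117; D_Mac = 9.32757 half-year periods = 4.66379 yrs; D_mod = 4.43431 yrs.
DV01 ≈ 4.43431 × 6,994.8117 × 0.0001 = 3.101718.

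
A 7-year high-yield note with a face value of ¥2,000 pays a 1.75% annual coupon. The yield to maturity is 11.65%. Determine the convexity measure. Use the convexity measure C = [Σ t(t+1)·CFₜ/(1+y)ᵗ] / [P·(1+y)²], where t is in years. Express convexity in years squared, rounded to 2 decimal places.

With y = 0.1165:
  t   CF        PV=CF/(1+0.1165)^t    t·PV        t(t+1)·PV
  1        35.00        31.3480        31.3480          62.6959
  2        35.00        28.0770        56.1540         168.4620
  3        35.00        25.1473        75.4420         301.7679
  4        35.00        22.5234        90.0934         450.4672
  5        35.00        20.1732       100.8659         605.1955
  6        35.00        18.0682       108.4094         758.8658
  7     2,035.00       940.9213     6,586.4494      52,691.5954
  Σ                  1,086.2584     7,048.7621      55,039.0497
P = 1,086.2584.
Convexity = Σ t(t+1)·PV / [P·(1+y)²] = 55,039.0497 / (1,086.2584 × 1.246572) = 40.64623.

40.65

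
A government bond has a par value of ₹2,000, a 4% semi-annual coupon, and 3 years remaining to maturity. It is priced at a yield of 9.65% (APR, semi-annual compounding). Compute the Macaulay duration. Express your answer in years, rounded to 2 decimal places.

Periodic yield y = 0.04825. Discount each cash flow and weight by its period:
  t   CF        PV=CF/(1+0.04825)^t    t·PV
  1        40.00        38.1588        38.1588
  2        40.00        36.4024        72.8048
  3        40.00        34.7268       104.1805
  4        40.00        33.1284       132.5136
  5        40.00        31.6035       158.0177
  6     2,040.00     1,537.5914     9,225.5484
  Σ                  1,711.6114     9,731.2239
Price P = Σ PV = 1,711.6114.
Macaulay duration = Σ(t·PV) / P = 9,731.2239 / 1,711.6114 = 5.68542 half-year periods.
In years: 5.68542 / 2 = 2.84271 years.

2.84 years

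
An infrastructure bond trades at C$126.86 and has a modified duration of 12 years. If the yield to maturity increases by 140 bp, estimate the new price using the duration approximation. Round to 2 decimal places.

C$105.55

Duration approximation: ΔP/P ≈ -D_mod · Δy = -12 × (+0.014) = -0.168000.
New price ≈ 126.86 × (1 - 0.168000) = 105.54752.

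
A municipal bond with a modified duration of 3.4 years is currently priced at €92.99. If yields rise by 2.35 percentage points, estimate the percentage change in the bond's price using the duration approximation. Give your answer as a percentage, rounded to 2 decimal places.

-7.99%

Duration approximation: ΔP/P ≈ -D_mod · Δy = -3.4 × (+0.0235) = -0.079900.
As a percentage: -7.9900%.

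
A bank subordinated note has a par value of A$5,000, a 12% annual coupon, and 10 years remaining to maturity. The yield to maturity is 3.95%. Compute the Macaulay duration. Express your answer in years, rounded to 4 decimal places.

7.1582 years

Periodic yield y = 0.0395. Discount each cash flow and weight by its year:
  t   CF        PV=CF/(1+0.0395)^t    t·PV
  1       600.00       577.2006       577.2006
  2       600.00       555.2675     1,110.5350
  3       600.00       534.1679     1,602.5036
  4       600.00       513.8700     2,055.4801
  5       600.00       494.3434     2,471.7172
  6       600.00       475.5589     2,853.3532
  7       600.00       457.4881     3,202.4166
  8       600.00       440.1040     3,520.8319
  9       600.00       423.3805     3,810.4241
  10    5,600.00     3,801.3958    38,013.9580
  Σ                  8,272.7766    59,218.4204
Price P = Σ PV = 8,272.7766.
Macaulay duration = Σ(t·PV) / P = 59,218.4204 / 8,272.7766 = 7.15823 years.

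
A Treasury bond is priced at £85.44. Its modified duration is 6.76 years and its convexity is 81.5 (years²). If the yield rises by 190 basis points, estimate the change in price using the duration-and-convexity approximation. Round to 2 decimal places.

Duration effect: -D_mod·Δy = -6.76 × (+0.019) = -0.128440
Convexity effect: ½·C·(Δy)² = 0.5 × 81.5 × (0.019)² = +0.01471075
ΔP/P ≈ -0.128440 + 0.01471075 = -0.11372925
ΔP ≈ 85.44 × (-0.11372925) = -9.71702712.

-£9.72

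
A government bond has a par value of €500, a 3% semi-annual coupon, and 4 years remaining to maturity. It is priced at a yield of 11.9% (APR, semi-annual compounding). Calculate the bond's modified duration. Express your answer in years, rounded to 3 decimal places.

Periodic yield y = 0.0595. First find Macaulay duration:
  t   CF        PV=CF/(1+0.0595)^t    t·PV
  1         7.50         7.0788         7.0788
  2         7.50         6.6813        13.3625
  3         7.50         6.3061        18.9182
  4         7.50         5.9519        23.8077
  5         7.50         5.6177        28.0884
  6         7.50         5.3022        31.8132
  7         7.50         5.0044        35.0310
  8       507.50       319.6159     2,556.9271
  Σ                    361.5583     2,715.0269
P = 361.5583; Macaulay duration = 2,715.0269 / 361.5583 = 7.50924 half-year periods = 3.75462 years.
Modified duration = D_Mac / (1 + y) = 3.75462 / 1.0595 = 3.54376 years.

3.544 years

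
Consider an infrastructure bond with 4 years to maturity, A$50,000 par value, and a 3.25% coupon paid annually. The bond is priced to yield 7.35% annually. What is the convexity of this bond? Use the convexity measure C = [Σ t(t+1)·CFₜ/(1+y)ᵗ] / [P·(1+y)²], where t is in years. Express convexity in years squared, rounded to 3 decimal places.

With y = 0.0735:
  t   CF        PV=CF/(1+0.0735)^t    t·PV        t(t+1)·PV
  1     1,625.00     1,513.7401     1,513.7401       3,027.4802
  2     1,625.00     1,410.0979     2,820.1958       8,460.5874
  3     1,625.00     1,313.5518     3,940.6555      15,762.6221
  4    51,625.00    38,873.3411   155,493.3646     777,466.8228
  Σ                 43,110.7310   163,767.9560     804,717.5126
P = 43,110.7310.
Convexity = Σ t(t+1)·PV / [P·(1+y)²] = 804,717.5126 / (43,110.7310 × 1.152402) = 16.19772.

16.198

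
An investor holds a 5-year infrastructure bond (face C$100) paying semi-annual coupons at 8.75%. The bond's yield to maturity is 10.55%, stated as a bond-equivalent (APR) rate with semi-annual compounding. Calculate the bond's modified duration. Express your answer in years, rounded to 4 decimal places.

Periodic yield y = 0.05275. First find Macaulay duration:
  t   CF        PV=CF/(1+0.05275)^t    t·PV
  1        4.375         4.1558         4.1558
  2        4.375         3.9475         7.8951
  3        4.375         3.7497        11.2492
  4        4.375         3.5619        14.2474
  5        4.375         3.3834        16.9169
  6        4.375         3.2139        19.2831
  7        4.375         3.0528        21.3697
  8        4.375         2.8999        23.1988
  9        4.375         2.7546        24.7910
  10     104.375        62.4229       624.2291
  Σ                     93.1423       767.3363
P = 93.1423; Macaulay duration = 767.3363 / 93.1423 = 8.23832 half-year periods = 4.11916 years.
Modified duration = D_Mac / (1 + y) = 4.11916 / 1.05275 = 3.91276 years.

3.9128 years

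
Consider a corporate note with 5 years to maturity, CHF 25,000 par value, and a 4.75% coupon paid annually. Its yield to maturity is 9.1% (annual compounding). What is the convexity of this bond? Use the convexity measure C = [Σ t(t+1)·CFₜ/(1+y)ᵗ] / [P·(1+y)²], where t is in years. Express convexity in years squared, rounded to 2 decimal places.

With y = 0.091:
  t   CF        PV=CF/(1+0.091)^t    t·PV        t(t+1)·PV
  1     1,187.50     1,088.4510     1,088.4510       2,176.9019
  2     1,187.50       997.6636     1,995.3272       5,985.9815
  3     1,187.50       914.4487     2,743.3462      10,973.3849
  4     1,187.50       838.1748     3,352.6993      16,763.4966
  5    26,187.50    16,942.2188    84,711.0942     508,266.5654
  Σ                 20,780.9570    93,890.9179     544,166.3304
P = 20,780.9570.
Convexity = Σ t(t+1)·PV / [P·(1+y)²] = 544,166.3304 / (20,780.9570 × 1.190281) = 21.99969.

22.00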